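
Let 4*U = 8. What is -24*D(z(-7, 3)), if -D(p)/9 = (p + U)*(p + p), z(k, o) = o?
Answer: 6480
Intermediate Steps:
U = 2 (U = (¼)*8 = 2)
D(p) = -18*p*(2 + p) (D(p) = -9*(p + 2)*(p + p) = -9*(2 + p)*2*p = -18*p*(2 + p))
-24*D(z(-7, 3)) = -(-432)*3*(2 + 3) = -(-432)*3*5 = -24*(-270) = 6480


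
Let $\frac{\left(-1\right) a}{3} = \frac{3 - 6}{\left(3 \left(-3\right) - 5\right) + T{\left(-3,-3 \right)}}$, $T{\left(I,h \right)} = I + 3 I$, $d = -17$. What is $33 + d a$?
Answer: $\frac{1011}{26} \approx 38.885$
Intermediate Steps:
$T{\left(I,h \right)} = 4 I$
$a = - \frac{9}{26}$ ($a = - 3 \frac{3 - 6}{\left(3 \left(-3\right) - 5\right) + 4 \left(-3\right)} = - 3 \left(- \frac{3}{\left(-9 - 5\right) - 12}\right) = - 3 \left(- \frac{3}{-14 - 12}\right) = - 3 \left(- \frac{3}{-26}\right) = - 3 \left(\left(-3\right) \left(- \frac{1}{26}\right)\right) = \left(-3\right) \frac{3}{26} = - \frac{9}{26} \approx -0.34615$)
$33 + d a = 33 - - \frac{153}{26} = 33 + \frac{153}{26} = \frac{1011}{26}$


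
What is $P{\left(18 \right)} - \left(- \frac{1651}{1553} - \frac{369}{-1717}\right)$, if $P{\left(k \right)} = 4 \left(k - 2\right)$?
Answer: $\frac{172917774}{2666501} \approx 64.848$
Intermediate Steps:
$P{\left(k \right)} = -8 + 4 k$ ($P{\left(k \right)} = 4 \left(-2 + k\right) = -8 + 4 k$)
$P{\left(18 \right)} - \left(- \frac{1651}{1553} - \frac{369}{-1717}\right) = \left(-8 + 4 \cdot 18\right) - \left(- \frac{1651}{1553} - \frac{369}{-1717}\right) = \left(-8 + 72\right) - \left(\left(-1651\right) \frac{1}{1553} - - \frac{369}{1717}\right) = 64 - \left(- \frac{1651}{1553} + \frac{369}{1717}\right) = 64 - - \frac{2261710}{2666501} = 64 + \frac{2261710}{2666501} = \frac{172917774}{2666501}$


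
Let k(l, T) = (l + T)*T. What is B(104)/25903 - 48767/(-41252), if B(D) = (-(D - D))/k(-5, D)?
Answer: 48767/41252 ≈ 1.1822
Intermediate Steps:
k(l, T) = T*(T + l) (k(l, T) = (T + l)*T = T*(T + l))
B(D) = 0 (B(D) = (-(D - D))/((D*(D - 5))) = (-1*0)/((D*(-5 + D))) = 0*(1/(D*(-5 + D))) = 0)
B(104)/25903 - 48767/(-41252) = 0/25903 - 48767/(-41252) = 0*(1/25903) - 48767*(-1/41252) = 0 + 48767/41252 = 48767/41252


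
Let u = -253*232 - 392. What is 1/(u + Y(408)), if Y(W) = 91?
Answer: -1/58997 ≈ -1.6950e-5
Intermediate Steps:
u = -59088 (u = -58696 - 392 = -59088)
1/(u + Y(408)) = 1/(-59088 + 91) = 1/(-58997) = -1/58997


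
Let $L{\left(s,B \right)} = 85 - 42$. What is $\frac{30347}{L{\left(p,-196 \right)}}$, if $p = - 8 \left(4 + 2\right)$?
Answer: $\frac{30347}{43} \approx 705.74$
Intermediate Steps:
$p = -48$ ($p = \left(-8\right) 6 = -48$)
$L{\left(s,B \right)} = 43$
$\frac{30347}{L{\left(p,-196 \right)}} = \frac{30347}{43}$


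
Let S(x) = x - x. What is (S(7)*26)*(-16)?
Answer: 0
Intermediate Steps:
S(x) = 0
(S(7)*26)*(-16) = (0*26)*(-16) = 0*(-16) = 0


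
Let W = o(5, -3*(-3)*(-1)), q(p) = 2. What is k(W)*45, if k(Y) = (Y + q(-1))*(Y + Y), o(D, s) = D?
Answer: 3150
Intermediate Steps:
W = 5
k(Y) = 2*Y*(2 + Y) (k(Y) = (Y + 2)*(Y + Y) = (2 + Y)*(2*Y) = 2*Y*(2 + Y))
k(W)*45 = (2*5*(2 + 5))*45 = (2*5*7)*45 = 70*45 = 3150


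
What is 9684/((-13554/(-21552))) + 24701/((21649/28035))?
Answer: 257488838093/5433899 ≈ 47386.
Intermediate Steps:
9684/((-13554/(-21552))) + 24701/((21649/28035)) = 9684/((-13554*(-1/21552))) + 24701/((21649*(1/28035))) = 9684/(2259/3592) + 24701/(21649/28035) = 9684*(3592/2259) + 24701*(28035/21649) = 3864992/251 + 692492535/21649 = 257488838093/5433899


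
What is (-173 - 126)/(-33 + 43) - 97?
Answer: -1269/10 ≈ -126.90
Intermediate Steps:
(-173 - 126)/(-33 + 43) - 97 = -299/10 - 97 = -1269/10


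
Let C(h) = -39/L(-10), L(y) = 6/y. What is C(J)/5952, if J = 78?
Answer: 65/5952 ≈ 0.010921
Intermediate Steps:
C(h) = 65 (C(h) = -39/(6/(-10)) = -39/(6*(-⅒)) = -39/(-⅗) = -39*(-5/3) = 65)
C(J)/5952 = 65/5952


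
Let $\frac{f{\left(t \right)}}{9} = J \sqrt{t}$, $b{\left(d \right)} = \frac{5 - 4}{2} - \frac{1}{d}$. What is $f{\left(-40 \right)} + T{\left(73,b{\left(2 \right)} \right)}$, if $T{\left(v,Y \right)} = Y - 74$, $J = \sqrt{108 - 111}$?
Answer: $-74 - 18 \sqrt{30} \approx -172.59$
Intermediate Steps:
$J = i \sqrt{3}$ ($J = \sqrt{-3} = i \sqrt{3} \approx 1.732 i$)
$b{\left(d \right)} = \frac{1}{2} - \frac{1}{d}$ ($b{\left(d \right)} = 1 \cdot \frac{1}{2} - \frac{1}{d} = \frac{1}{2} - \frac{1}{d}$)
$T{\left(v,Y \right)} = -74 + Y$
$f{\left(t \right)} = 9 i \sqrt{3} \sqrt{t}$
$f{\left(-40 \right)} + T{\left(73,b{\left(2 \right)} \right)} = 9 i \sqrt{3} \sqrt{-40} - \left(74 - \frac{-2 + 2}{2 \cdot 2}\right) = 9 i \sqrt{3} \cdot 2 i \sqrt{10} - \left(74 - 0\right) = - 18 \sqrt{30} + \left(-74 + 0\right) = - 18 \sqrt{30} - 74 = -74 - 18 \sqrt{30}$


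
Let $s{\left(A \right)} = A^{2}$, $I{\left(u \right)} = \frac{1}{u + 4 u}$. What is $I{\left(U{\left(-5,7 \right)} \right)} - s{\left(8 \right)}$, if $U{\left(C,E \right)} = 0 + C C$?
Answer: $- \frac{7999}{125} \approx -63.992$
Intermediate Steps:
$U{\left(C,E \right)} = C^{2}$ ($U{\left(C,E \right)} = 0 + C^{2} = C^{2}$)
$I{\left(u \right)} = \frac{1}{5 u}$
$I{\left(U{\left(-5,7 \right)} \right)} - s{\left(8 \right)} = \frac{1}{5 \left(-5\right)^{2}} - 8^{2} = \frac{1}{5 \cdot 25} - 64 = \frac{1}{5} \cdot \frac{1}{25} - 64 = \frac{1}{125} - 64 = - \frac{7999}{125}$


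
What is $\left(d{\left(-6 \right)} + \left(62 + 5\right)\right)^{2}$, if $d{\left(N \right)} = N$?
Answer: $3721$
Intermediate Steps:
$\left(d{\left(-6 \right)} + \left(62 + 5\right)\right)^{2} = \left(-6 + \left(62 + 5\right)\right)^{2} = \left(-6 + 67\right)^{2} = 61^{2} = 3721$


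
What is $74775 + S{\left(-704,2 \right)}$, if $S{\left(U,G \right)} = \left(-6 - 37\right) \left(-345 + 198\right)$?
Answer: $81096$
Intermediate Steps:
$S{\left(U,G \right)} = 6321$ ($S{\left(U,G \right)} = \left(-43\right) \left(-147\right) = 6321$)
$74775 + S{\left(-704,2 \right)} = 74775 + 6321 = 81096$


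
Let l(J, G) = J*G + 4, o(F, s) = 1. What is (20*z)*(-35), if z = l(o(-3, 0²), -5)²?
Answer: -700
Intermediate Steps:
l(J, G) = 4 + G*J (l(J, G) = G*J + 4 = 4 + G*J)
z = 1 (z = (4 - 5*1)² = (4 - 5)² = (-1)² = 1)
(20*z)*(-35) = (20*1)*(-35) = 20*(-35) = -700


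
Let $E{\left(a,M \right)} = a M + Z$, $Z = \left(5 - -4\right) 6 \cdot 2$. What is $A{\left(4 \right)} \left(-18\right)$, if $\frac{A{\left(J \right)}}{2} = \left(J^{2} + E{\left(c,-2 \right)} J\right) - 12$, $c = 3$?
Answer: $-14832$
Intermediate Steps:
$Z = 108$ ($Z = \left(5 + 4\right) 6 \cdot 2 = 9 \cdot 6 \cdot 2 = 54 \cdot 2 = 108$)
$E{\left(a,M \right)} = 108 + M a$ ($E{\left(a,M \right)} = a M + 108 = M a + 108 = 108 + M a$)
$A{\left(J \right)} = -24 + 2 J^{2} + 204 J$ ($A{\left(J \right)} = 2 \left(\left(J^{2} + \left(108 - 6\right) J\right) - 12\right) = 2 \left(\left(J^{2} + 102 J\right) - 12\right) = 2 \left(-12 + J^{2} + 102 J\right) = -24 + 2 J^{2} + 204 J$)
$A{\left(4 \right)} \left(-18\right) = \left(-24 + 2 \cdot 4^{2} + 204 \cdot 4\right) \left(-18\right) = \left(-24 + 2 \cdot 16 + 816\right) \left(-18\right) = \left(-24 + 32 + 816\right) \left(-18\right) = 824 \left(-18\right) = -14832$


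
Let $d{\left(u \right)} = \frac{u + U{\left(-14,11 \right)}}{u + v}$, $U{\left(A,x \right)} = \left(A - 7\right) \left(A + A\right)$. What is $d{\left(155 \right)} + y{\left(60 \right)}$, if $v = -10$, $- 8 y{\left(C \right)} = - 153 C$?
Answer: $\frac{334261}{290} \approx 1152.6$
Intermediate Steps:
$y{\left(C \right)} = \frac{153 C}{8}$ ($y{\left(C \right)} = - \frac{\left(-153\right) C}{8} = \frac{153 C}{8}$)
$U{\left(A,x \right)} = 2 A \left(-7 + A\right)$ ($U{\left(A,x \right)} = \left(-7 + A\right) 2 A = 2 A \left(-7 + A\right)$)
$d{\left(u \right)} = \frac{588 + u}{-10 + u}$ ($d{\left(u \right)} = \frac{u + 2 \left(-14\right) \left(-7 - 14\right)}{u - 10} = \frac{u + 2 \left(-14\right) \left(-21\right)}{-10 + u} = \frac{u + 588}{-10 + u} = \frac{588 + u}{-10 + u}$)
$d{\left(155 \right)} + y{\left(60 \right)} = \frac{588 + 155}{-10 + 155} + \frac{153}{8} \cdot 60 = \frac{1}{145} \cdot 743 + \frac{2295}{2} = \frac{743}{145} + \frac{2295}{2} = \frac{334261}{290}$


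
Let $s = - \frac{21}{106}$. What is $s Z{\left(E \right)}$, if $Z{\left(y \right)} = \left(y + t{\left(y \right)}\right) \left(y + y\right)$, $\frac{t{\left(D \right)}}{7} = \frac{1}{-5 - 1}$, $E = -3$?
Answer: $- \frac{525}{106} \approx -4.9528$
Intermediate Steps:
$t{\left(D \right)} = - \frac{7}{6}$ ($t{\left(D \right)} = \frac{7}{-5 - 1} = \frac{7}{-6} = 7 \left(- \frac{1}{6}\right) = - \frac{7}{6}$)
$s = - \frac{21}{106}$ ($s = \left(-21\right) \frac{1}{106} = - \frac{21}{106} \approx -0.19811$)
$Z{\left(y \right)} = 2 y \left(- \frac{7}{6} + y\right)$ ($Z{\left(y \right)} = \left(y - \frac{7}{6}\right) \left(y + y\right) = \left(- \frac{7}{6} + y\right) 2 y = 2 y \left(- \frac{7}{6} + y\right)$)
$s Z{\left(E \right)} = - \frac{21 \cdot \frac{1}{3} \left(-3\right) \left(-7 + 6 \left(-3\right)\right)}{106} = - \frac{21 \cdot \frac{1}{3} \left(-3\right) \left(-7 - 18\right)}{106} = - \frac{21 \cdot \frac{1}{3} \left(-3\right) \left(-25\right)}{106} = \left(- \frac{21}{106}\right) 25 = - \frac{525}{106}$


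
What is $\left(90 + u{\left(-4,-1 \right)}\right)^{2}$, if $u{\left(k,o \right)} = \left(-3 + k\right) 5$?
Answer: $3025$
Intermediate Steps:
$u{\left(k,o \right)} = -15 + 5 k$
$\left(90 + u{\left(-4,-1 \right)}\right)^{2} = \left(90 + \left(-15 + 5 \left(-4\right)\right)\right)^{2} = \left(90 - 35\right)^{2} = 55^{2} = 3025$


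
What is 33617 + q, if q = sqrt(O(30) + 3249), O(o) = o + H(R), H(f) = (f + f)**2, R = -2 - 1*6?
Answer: 33617 + sqrt(3535) ≈ 33676.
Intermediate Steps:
R = -8 (R = -2 - 6 = -8)
H(f) = 4*f**2 (H(f) = (2*f)**2 = 4*f**2)
O(o) = 256 + o (O(o) = o + 4*(-8)**2 = o + 4*64 = o + 256 = 256 + o)
q = sqrt(3535) (q = sqrt((256 + 30) + 3249) = sqrt(286 + 3249) = sqrt(3535) ≈ 59.456)
33617 + q = 33617 + sqrt(3535)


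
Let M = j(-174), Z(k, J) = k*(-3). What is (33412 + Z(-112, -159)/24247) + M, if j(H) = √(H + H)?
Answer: 810141100/24247 + 2*I*√87 ≈ 33412.0 + 18.655*I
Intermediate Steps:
j(H) = √2*√H (j(H) = √(2*H) = √2*√H)
Z(k, J) = -3*k
M = 2*I*√87 (M = √2*√(-174) = √2*(I*√174) = 2*I*√87 ≈ 18.655*I)
(33412 + Z(-112, -159)/24247) + M = (33412 - 3*(-112)/24247) + 2*I*√87 = (33412 + 336*(1/24247)) + 2*I*√87 = (33412 + 336/24247) + 2*I*√87 = 810141100/24247 + 2*I*√87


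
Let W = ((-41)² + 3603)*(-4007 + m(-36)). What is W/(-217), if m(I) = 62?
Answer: 20845380/217 ≈ 96062.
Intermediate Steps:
W = -20845380 (W = ((-41)² + 3603)*(-4007 + 62) = (1681 + 3603)*(-3945) = 5284*(-3945) = -20845380)
W/(-217) = -20845380/(-217) = -20845380*(-1/217) = 20845380/217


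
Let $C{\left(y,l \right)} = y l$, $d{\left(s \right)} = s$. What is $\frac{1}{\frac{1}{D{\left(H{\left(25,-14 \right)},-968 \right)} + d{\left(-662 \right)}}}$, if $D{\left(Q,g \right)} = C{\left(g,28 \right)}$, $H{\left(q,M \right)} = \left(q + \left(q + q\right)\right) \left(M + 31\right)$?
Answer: $-27766$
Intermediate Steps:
$H{\left(q,M \right)} = 3 q \left(31 + M\right)$ ($H{\left(q,M \right)} = \left(q + 2 q\right) \left(31 + M\right) = 3 q \left(31 + M\right)$)
$C{\left(y,l \right)} = l y$
$D{\left(Q,g \right)} = 28 g$
$\frac{1}{\frac{1}{D{\left(H{\left(25,-14 \right)},-968 \right)} + d{\left(-662 \right)}}} = \frac{1}{\frac{1}{28 \left(-968\right) - 662}} = \frac{1}{\frac{1}{-27104 - 662}} = \frac{1}{\frac{1}{-27766}} = \frac{1}{- \frac{1}{27766}} = -27766$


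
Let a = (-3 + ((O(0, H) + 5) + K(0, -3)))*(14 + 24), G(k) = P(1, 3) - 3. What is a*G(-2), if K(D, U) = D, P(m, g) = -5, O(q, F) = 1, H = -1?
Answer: -912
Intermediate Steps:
G(k) = -8 (G(k) = -5 - 3 = -8)
a = 114 (a = (-3 + ((1 + 5) + 0))*(14 + 24) = (-3 + (6 + 0))*38 = (-3 + 6)*38 = 3*38 = 114)
a*G(-2) = 114*(-8) = -912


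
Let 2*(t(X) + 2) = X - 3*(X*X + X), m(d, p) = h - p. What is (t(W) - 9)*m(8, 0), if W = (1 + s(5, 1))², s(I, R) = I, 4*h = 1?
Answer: -1991/4 ≈ -497.75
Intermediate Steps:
h = ¼ (h = (¼)*1 = ¼ ≈ 0.25000)
W = 36 (W = (1 + 5)² = 6² = 36)
m(d, p) = ¼ - p
t(X) = -2 - X - 3*X²/2 (t(X) = -2 + (X - 3*(X*X + X))/2 = -2 + (X - 3*(X² + X))/2 = -2 + (X - 3*(X + X²))/2 = -2 + (X + (-3*X - 3*X²))/2 = -2 + (-3*X² - 2*X)/2 = -2 + (-X - 3*X²/2) = -2 - X - 3*X²/2)
(t(W) - 9)*m(8, 0) = ((-2 - 1*36 - 3/2*36²) - 9)*(¼ - 1*0) = ((-2 - 36 - 3/2*1296) - 9)*(¼ + 0) = ((-2 - 36 - 1944) - 9)*(¼) = (-1982 - 9)*(¼) = -1991*¼ = -1991/4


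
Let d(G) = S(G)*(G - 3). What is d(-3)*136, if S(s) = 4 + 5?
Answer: -7344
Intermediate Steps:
S(s) = 9
d(G) = -27 + 9*G (d(G) = 9*(G - 3) = 9*(-3 + G) = -27 + 9*G)
d(-3)*136 = (-27 + 9*(-3))*136 = (-27 - 27)*136 = -54*136 = -7344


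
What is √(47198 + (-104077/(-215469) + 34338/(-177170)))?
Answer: √1910617357423447809543190/6362440455 ≈ 217.25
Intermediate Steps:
√(47198 + (-104077/(-215469) + 34338/(-177170))) = √(47198 + (-104077*(-1/215469) + 34338*(-1/177170))) = √(47198 + (104077/215469 - 17169/88585)) = √(47198 + 5520273784/19087321365) = √(900888914059054/19087321365) = √1910617357423447809543190/6362440455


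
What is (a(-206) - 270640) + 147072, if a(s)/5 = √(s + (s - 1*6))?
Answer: -123568 + 5*I*√418 ≈ -1.2357e+5 + 102.23*I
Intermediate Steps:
a(s) = 5*√(-6 + 2*s) (a(s) = 5*√(s + (s - 1*6)) = 5*√(s + (s - 6)) = 5*√(s + (-6 + s)) = 5*√(-6 + 2*s))
(a(-206) - 270640) + 147072 = (5*√(-6 + 2*(-206)) - 270640) + 147072 = (5*√(-6 - 412) - 270640) + 147072 = (5*√(-418) - 270640) + 147072 = (5*(I*√418) - 270640) + 147072 = (5*I*√418 - 270640) + 147072 = (-270640 + 5*I*√418) + 147072 = -123568 + 5*I*√418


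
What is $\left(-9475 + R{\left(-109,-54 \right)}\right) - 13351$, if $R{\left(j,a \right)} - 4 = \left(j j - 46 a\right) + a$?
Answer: $-8511$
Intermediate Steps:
$R{\left(j,a \right)} = 4 + j^{2} - 45 a$ ($R{\left(j,a \right)} = 4 - \left(45 a - j j\right) = 4 - \left(- j^{2} + 45 a\right) = 4 + j^{2} - 45 a$)
$\left(-9475 + R{\left(-109,-54 \right)}\right) - 13351 = \left(-9475 + \left(4 + \left(-109\right)^{2} - -2430\right)\right) - 13351 = \left(-9475 + \left(4 + 11881 + 2430\right)\right) - 13351 = \left(-9475 + 14315\right) - 13351 = 4840 - 13351 = -8511$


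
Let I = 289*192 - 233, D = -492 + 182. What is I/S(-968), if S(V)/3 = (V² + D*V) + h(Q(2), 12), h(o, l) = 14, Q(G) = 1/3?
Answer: 55255/3711354 ≈ 0.014888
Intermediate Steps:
Q(G) = ⅓
D = -310
I = 55255 (I = 55488 - 233 = 55255)
S(V) = 42 - 930*V + 3*V² (S(V) = 3*((V² - 310*V) + 14) = 3*(14 + V² - 310*V) = 42 - 930*V + 3*V²)
I/S(-968) = 55255/(42 - 930*(-968) + 3*(-968)²) = 55255/(42 + 900240 + 3*937024) = 55255/(42 + 900240 + 2811072) = 55255/3711354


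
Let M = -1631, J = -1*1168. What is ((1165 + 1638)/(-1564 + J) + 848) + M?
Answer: -2141959/2732 ≈ -784.03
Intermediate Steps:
J = -1168
((1165 + 1638)/(-1564 + J) + 848) + M = ((1165 + 1638)/(-1564 - 1168) + 848) - 1631 = (2803/(-2732) + 848) - 1631 = (2803*(-1/2732) + 848) - 1631 = (-2803/2732 + 848) - 1631 = 2313933/2732 - 1631 = -2141959/2732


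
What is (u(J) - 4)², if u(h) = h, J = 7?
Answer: 9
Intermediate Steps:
(u(J) - 4)² = (7 - 4)² = 3² = 9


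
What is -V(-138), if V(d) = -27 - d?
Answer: -111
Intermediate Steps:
-V(-138) = -(-27 - 1*(-138)) = -(-27 + 138) = -1*111 = -111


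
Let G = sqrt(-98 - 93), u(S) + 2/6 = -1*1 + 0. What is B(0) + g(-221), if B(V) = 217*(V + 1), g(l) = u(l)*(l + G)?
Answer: 1535/3 - 4*I*sqrt(191)/3 ≈ 511.67 - 18.427*I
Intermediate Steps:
u(S) = -4/3 (u(S) = -1/3 + (-1*1 + 0) = -1/3 + (-1 + 0) = -1/3 - 1 = -4/3)
G = I*sqrt(191) (G = sqrt(-191) = I*sqrt(191) ≈ 13.82*I)
g(l) = -4*l/3 - 4*I*sqrt(191)/3 (g(l) = -4*(l + I*sqrt(191))/3 = -4*l/3 - 4*I*sqrt(191)/3)
B(V) = 217 + 217*V (B(V) = 217*(1 + V) = 217 + 217*V)
B(0) + g(-221) = (217 + 217*0) + (-4/3*(-221) - 4*I*sqrt(191)/3) = (217 + 0) + (884/3 - 4*I*sqrt(191)/3) = 217 + (884/3 - 4*I*sqrt(191)/3) = 1535/3 - 4*I*sqrt(191)/3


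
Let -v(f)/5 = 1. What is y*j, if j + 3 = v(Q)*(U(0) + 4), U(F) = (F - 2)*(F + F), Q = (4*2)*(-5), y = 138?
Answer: -3174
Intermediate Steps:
Q = -40 (Q = 8*(-5) = -40)
v(f) = -5 (v(f) = -5*1 = -5)
U(F) = 2*F*(-2 + F) (U(F) = (-2 + F)*(2*F) = 2*F*(-2 + F))
j = -23 (j = -3 - 5*(2*0*(-2 + 0) + 4) = -3 - 5*(2*0*(-2) + 4) = -3 - 5*(0 + 4) = -3 - 5*4 = -3 - 20 = -23)
y*j = 138*(-23) = -3174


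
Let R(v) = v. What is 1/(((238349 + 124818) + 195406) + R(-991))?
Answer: 1/557582 ≈ 1.7935e-6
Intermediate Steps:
1/(((238349 + 124818) + 195406) + R(-991)) = 1/(((238349 + 124818) + 195406) - 991) = 1/((363167 + 195406) - 991) = 1/(558573 - 991) = 1/557582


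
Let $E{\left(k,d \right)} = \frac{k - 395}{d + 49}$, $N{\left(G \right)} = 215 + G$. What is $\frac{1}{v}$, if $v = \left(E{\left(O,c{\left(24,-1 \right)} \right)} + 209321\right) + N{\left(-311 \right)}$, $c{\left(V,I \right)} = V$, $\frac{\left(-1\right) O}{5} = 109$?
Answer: $\frac{73}{15272485} \approx 4.7798 \cdot 10^{-6}$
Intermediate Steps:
$O = -545$ ($O = \left(-5\right) 109 = -545$)
$E{\left(k,d \right)} = \frac{-395 + k}{49 + d}$
$v = \frac{15272485}{73}$ ($v = \left(\frac{-395 - 545}{49 + 24} + 209321\right) + \left(215 - 311\right) = \left(\frac{1}{73} \left(-940\right) + 209321\right) - 96 = \left(- \frac{940}{73} + 209321\right) - 96 = \frac{15279493}{73} - 96 = \frac{15272485}{73} \approx 2.0921 \cdot 10^{5}$)
$\frac{1}{v} = \frac{1}{\frac{15272485}{73}} = \frac{73}{15272485}$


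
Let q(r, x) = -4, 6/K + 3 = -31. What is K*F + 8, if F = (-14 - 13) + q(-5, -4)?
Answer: 229/17 ≈ 13.471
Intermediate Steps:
K = -3/17 (K = 6/(-3 - 31) = 6/(-34) = 6*(-1/34) = -3/17 ≈ -0.17647)
F = -31 (F = (-14 - 13) - 4 = -27 - 4 = -31)
K*F + 8 = -3/17*(-31) + 8 = 93/17 + 8 = 229/17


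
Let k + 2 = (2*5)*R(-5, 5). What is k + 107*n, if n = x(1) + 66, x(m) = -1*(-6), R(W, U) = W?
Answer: 7652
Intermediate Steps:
k = -52 (k = -2 + (2*5)*(-5) = -2 + 10*(-5) = -2 - 50 = -52)
x(m) = 6
n = 72 (n = 6 + 66 = 72)
k + 107*n = -52 + 107*72 = -52 + 7704 = 7652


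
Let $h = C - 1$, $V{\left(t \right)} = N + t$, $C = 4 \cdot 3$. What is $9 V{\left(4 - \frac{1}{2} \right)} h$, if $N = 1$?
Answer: $\frac{891}{2} \approx 445.5$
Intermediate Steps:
$C = 12$
$V{\left(t \right)} = 1 + t$
$h = 11$ ($h = 12 - 1 = 11$)
$9 V{\left(4 - \frac{1}{2} \right)} h = 9 \left(1 + \left(4 - \frac{1}{2}\right)\right) 11 = 9 \left(1 + \frac{7}{2}\right) 11 = 9 \cdot \frac{9}{2} \cdot 11 = \frac{81}{2} \cdot 11 = \frac{891}{2}$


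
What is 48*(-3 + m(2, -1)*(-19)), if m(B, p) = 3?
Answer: -2880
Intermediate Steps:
48*(-3 + m(2, -1)*(-19)) = 48*(-3 + 3*(-19)) = 48*(-3 - 57) = 48*(-60) = -2880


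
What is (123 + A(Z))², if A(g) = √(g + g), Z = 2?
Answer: 15625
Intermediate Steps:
A(g) = √2*√g (A(g) = √(2*g) = √2*√g)
(123 + A(Z))² = (123 + √2*√2)² = (123 + 2)² = 125² = 15625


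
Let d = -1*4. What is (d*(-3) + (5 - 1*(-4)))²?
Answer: 441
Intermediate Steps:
d = -4
(d*(-3) + (5 - 1*(-4)))² = (-4*(-3) + (5 - 1*(-4)))² = (12 + (5 + 4))² = (12 + 9)² = 21² = 441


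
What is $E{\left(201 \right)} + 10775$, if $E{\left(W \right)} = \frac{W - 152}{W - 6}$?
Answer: $\frac{2101174}{195} \approx 10775.0$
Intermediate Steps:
$E{\left(W \right)} = \frac{-152 + W}{-6 + W}$
$E{\left(201 \right)} + 10775 = \frac{-152 + 201}{-6 + 201} + 10775 = \frac{1}{195} \cdot 49 + 10775 = \frac{49}{195} + 10775 = \frac{2101174}{195}$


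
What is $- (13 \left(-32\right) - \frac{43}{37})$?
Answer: $\frac{15435}{37} \approx 417.16$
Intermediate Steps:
$- (13 \left(-32\right) - \frac{43}{37}) = - (-416 - \frac{43}{37}) = \left(-1\right) \left(- \frac{15435}{37}\right) = \frac{15435}{37}$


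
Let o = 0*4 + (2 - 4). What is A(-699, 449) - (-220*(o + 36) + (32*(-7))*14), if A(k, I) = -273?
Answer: 10343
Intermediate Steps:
o = -2 (o = 0 - 2 = -2)
A(-699, 449) - (-220*(o + 36) + (32*(-7))*14) = -273 - (-220*(-2 + 36) + (32*(-7))*14) = -273 - (-220*34 - 224*14) = -273 - (-7480 - 3136) = -273 - 1*(-10616) = -273 + 10616 = 10343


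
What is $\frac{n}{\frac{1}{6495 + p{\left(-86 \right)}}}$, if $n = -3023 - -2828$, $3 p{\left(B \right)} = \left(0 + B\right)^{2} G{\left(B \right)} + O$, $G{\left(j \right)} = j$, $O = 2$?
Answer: $40076985$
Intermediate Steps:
$p{\left(B \right)} = \frac{2}{3} + \frac{B^{3}}{3}$ ($p{\left(B \right)} = \frac{\left(0 + B\right)^{2} B + 2}{3} = \frac{B^{2} B + 2}{3} = \frac{B^{3} + 2}{3} = \frac{2 + B^{3}}{3} = \frac{2}{3} + \frac{B^{3}}{3}$)
$n = -195$ ($n = -3023 + 2828 = -195$)
$\frac{n}{\frac{1}{6495 + p{\left(-86 \right)}}} = - \frac{195}{\frac{1}{6495 + \left(\frac{2}{3} + \frac{\left(-86\right)^{3}}{3}\right)}} = - \frac{195}{\frac{1}{6495 + \left(\frac{2}{3} + \frac{1}{3} \left(-636056\right)\right)}} = - \frac{195}{\frac{1}{6495 + \left(\frac{2}{3} - \frac{636056}{3}\right)}} = - \frac{195}{\frac{1}{6495 - 212018}} = - \frac{195}{\frac{1}{-205523}} = - \frac{195}{- \frac{1}{205523}} = \left(-195\right) \left(-205523\right) = 40076985$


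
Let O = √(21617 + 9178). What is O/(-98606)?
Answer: -√30795/98606 ≈ -0.0017797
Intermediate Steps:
O = √30795 ≈ 175.49
O/(-98606) = √30795/(-98606) = √30795*(-1/98606) = -√30795/98606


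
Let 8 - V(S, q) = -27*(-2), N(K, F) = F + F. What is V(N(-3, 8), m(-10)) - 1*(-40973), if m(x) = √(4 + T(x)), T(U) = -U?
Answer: 40927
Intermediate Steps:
N(K, F) = 2*F
m(x) = √(4 - x)
V(S, q) = -46 (V(S, q) = 8 - (-27)*(-2) = 8 - 1*54 = 8 - 54 = -46)
V(N(-3, 8), m(-10)) - 1*(-40973) = -46 - 1*(-40973) = -46 + 40973 = 40927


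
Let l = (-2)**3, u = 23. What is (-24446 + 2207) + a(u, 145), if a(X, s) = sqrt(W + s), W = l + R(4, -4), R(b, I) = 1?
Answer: -22239 + sqrt(138) ≈ -22227.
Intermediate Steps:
l = -8
W = -7 (W = -8 + 1 = -7)
a(X, s) = sqrt(-7 + s)
(-24446 + 2207) + a(u, 145) = (-24446 + 2207) + sqrt(-7 + 145) = -22239 + sqrt(138)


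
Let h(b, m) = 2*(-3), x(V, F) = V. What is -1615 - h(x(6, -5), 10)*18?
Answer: -1507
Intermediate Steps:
h(b, m) = -6
-1615 - h(x(6, -5), 10)*18 = -1615 - (-6)*18 = -1615 - 1*(-108) = -1615 + 108 = -1507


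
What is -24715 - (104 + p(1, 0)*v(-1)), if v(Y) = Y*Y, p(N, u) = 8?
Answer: -24827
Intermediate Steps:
v(Y) = Y²
-24715 - (104 + p(1, 0)*v(-1)) = -24715 - (104 + 8*(-1)²) = -24715 - (104 + 8*1) = -24715 - (104 + 8) = -24715 - 1*112 = -24715 - 112 = -24827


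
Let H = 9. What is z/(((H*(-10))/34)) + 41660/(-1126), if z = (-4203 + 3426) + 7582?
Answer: -13213601/5067 ≈ -2607.8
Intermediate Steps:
z = 6805 (z = -777 + 7582 = 6805)
z/(((H*(-10))/34)) + 41660/(-1126) = 6805/(((9*(-10))/34)) + 41660/(-1126) = 6805/((-90*1/34)) + 41660*(-1/1126) = 6805/(-45/17) - 20830/563 = 6805*(-17/45) - 20830/563 = -23137/9 - 20830/563 = -13213601/5067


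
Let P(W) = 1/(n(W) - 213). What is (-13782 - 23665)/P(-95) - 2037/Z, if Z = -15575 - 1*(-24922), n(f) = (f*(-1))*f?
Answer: 3233458050905/9347 ≈ 3.4594e+8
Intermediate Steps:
n(f) = -f² (n(f) = (-f)*f = -f²)
Z = 9347 (Z = -15575 + 24922 = 9347)
P(W) = 1/(-213 - W²) (P(W) = 1/(-W² - 213) = 1/(-213 - W²))
(-13782 - 23665)/P(-95) - 2037/Z = (-13782 - 23665)/((-1/(213 + (-95)²))) - 2037/9347 = -37447/((-1/(213 + 9025))) - 2037*1/9347 = -37447/((-1/9238)) - 2037/9347 = -37447/((-1*1/9238)) - 2037/9347 = -37447/(-1/9238) - 2037/9347 = -37447*(-9238) - 2037/9347 = 345935386 - 2037/9347 = 3233458050905/9347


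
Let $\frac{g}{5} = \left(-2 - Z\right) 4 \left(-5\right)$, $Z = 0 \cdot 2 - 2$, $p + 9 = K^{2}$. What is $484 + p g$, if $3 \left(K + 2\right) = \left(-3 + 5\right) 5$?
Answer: $484$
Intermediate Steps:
$K = \frac{4}{3}$ ($K = -2 + \frac{\left(-3 + 5\right) 5}{3} = -2 + \frac{2 \cdot 5}{3} = -2 + \frac{1}{3} \cdot 10 = -2 + \frac{10}{3} = \frac{4}{3} \approx 1.3333$)
$p = - \frac{65}{9}$ ($p = -9 + \left(\frac{4}{3}\right)^{2} = -9 + \frac{16}{9} = - \frac{65}{9} \approx -7.2222$)
$Z = -2$ ($Z = 0 - 2 = -2$)
$g = 0$ ($g = 5 \left(-2 - -2\right) 4 \left(-5\right) = 5 \left(-2 + 2\right) 4 \left(-5\right) = 5 \cdot 0 \cdot 4 \left(-5\right) = 5 \cdot 0 \left(-5\right) = 5 \cdot 0 = 0$)
$484 + p g = 484 - 0 = 484 + 0 = 484$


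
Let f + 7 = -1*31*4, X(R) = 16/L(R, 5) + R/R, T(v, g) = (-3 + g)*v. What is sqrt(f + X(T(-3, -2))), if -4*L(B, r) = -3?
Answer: I*sqrt(978)/3 ≈ 10.424*I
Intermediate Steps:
T(v, g) = v*(-3 + g)
L(B, r) = 3/4 (L(B, r) = -1/4*(-3) = 3/4)
X(R) = 67/3 (X(R) = 16/(3/4) + R/R = 16*(4/3) + 1 = 64/3 + 1 = 67/3)
f = -131 (f = -7 - 1*31*4 = -7 - 31*4 = -7 - 124 = -131)
sqrt(f + X(T(-3, -2))) = sqrt(-131 + 67/3) = sqrt(-326/3) = I*sqrt(978)/3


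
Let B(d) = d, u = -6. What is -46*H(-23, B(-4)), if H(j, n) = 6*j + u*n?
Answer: 5244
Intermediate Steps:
H(j, n) = -6*n + 6*j (H(j, n) = 6*j - 6*n = -6*n + 6*j)
-46*H(-23, B(-4)) = -46*(-6*(-4) + 6*(-23)) = -46*(24 - 138) = -46*(-114) = 5244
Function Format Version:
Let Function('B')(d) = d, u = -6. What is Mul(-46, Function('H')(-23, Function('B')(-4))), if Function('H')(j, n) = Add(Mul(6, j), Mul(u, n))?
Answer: 5244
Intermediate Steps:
Function('H')(j, n) = Add(Mul(-6, n), Mul(6, j)) (Function('H')(j, n) = Add(Mul(6, j), Mul(-6, n)) = Add(Mul(-6, n), Mul(6, j)))
Mul(-46, Function('H')(-23, Function('B')(-4))) = Mul(-46, Add(Mul(-6, -4), Mul(6, -23))) = Mul(-46, Add(24, -138)) = Mul(-46, -114) = 5244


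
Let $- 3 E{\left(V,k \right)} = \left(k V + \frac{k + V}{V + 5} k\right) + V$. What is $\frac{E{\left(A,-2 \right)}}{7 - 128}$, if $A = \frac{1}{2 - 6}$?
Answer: $\frac{91}{27588} \approx 0.0032985$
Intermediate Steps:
$A = - \frac{1}{4}$ ($A = \frac{1}{-4} = - \frac{1}{4} \approx -0.25$)
$E{\left(V,k \right)} = - \frac{V}{3} - \frac{V k}{3} - \frac{k \left(V + k\right)}{3 \left(5 + V\right)}$ ($E{\left(V,k \right)} = - \frac{\left(k V + \frac{k + V}{V + 5} k\right) + V}{3} = - \frac{\left(V k + \frac{V + k}{5 + V} k\right) + V}{3} = - \frac{\left(V k + \frac{k \left(V + k\right)}{5 + V}\right) + V}{3} = - \frac{V + V k + \frac{k \left(V + k\right)}{5 + V}}{3} = - \frac{V}{3} - \frac{V k}{3} - \frac{k \left(V + k\right)}{3 \left(5 + V\right)}$)
$\frac{E{\left(A,-2 \right)}}{7 - 128} = \frac{\frac{1}{3} \frac{1}{5 - \frac{1}{4}} \left(- \left(- \frac{1}{4}\right)^{2} - \left(-2\right)^{2} - - \frac{5}{4} - - 2 \left(- \frac{1}{4}\right)^{2} - \left(- \frac{3}{2}\right) \left(-2\right)\right)}{7 - 128} = \frac{\frac{1}{3} \frac{1}{\frac{19}{4}} \left(\left(-1\right) \frac{1}{16} - 4 + \frac{5}{4} - \left(-2\right) \frac{1}{16} - 3\right)}{-121} = - \frac{\frac{1}{3} \cdot \frac{4}{19} \left(- \frac{1}{16} - 4 + \frac{5}{4} + \frac{1}{8} - 3\right)}{121} = - \frac{\frac{1}{3} \cdot \frac{4}{19} \left(- \frac{91}{16}\right)}{121} = \left(- \frac{1}{121}\right) \left(- \frac{91}{228}\right) = \frac{91}{27588}$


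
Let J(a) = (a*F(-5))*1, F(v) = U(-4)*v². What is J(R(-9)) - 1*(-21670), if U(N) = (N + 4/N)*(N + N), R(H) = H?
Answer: 12670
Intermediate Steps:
U(N) = 2*N*(N + 4/N) (U(N) = (N + 4/N)*(2*N) = 2*N*(N + 4/N))
F(v) = 40*v² (F(v) = (8 + 2*(-4)²)*v² = (8 + 2*16)*v² = (8 + 32)*v² = 40*v²)
J(a) = 1000*a (J(a) = (a*(40*(-5)²))*1 = (a*(40*25))*1 = (a*1000)*1 = (1000*a)*1 = 1000*a)
J(R(-9)) - 1*(-21670) = 1000*(-9) - 1*(-21670) = -9000 + 21670 = 12670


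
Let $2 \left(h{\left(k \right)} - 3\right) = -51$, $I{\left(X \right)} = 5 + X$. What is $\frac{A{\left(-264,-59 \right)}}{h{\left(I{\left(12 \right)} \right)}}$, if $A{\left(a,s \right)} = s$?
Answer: $\frac{118}{45} \approx 2.6222$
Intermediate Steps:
$h{\left(k \right)} = - \frac{45}{2}$ ($h{\left(k \right)} = 3 + \frac{1}{2} \left(-51\right) = 3 - \frac{51}{2} = - \frac{45}{2}$)
$\frac{A{\left(-264,-59 \right)}}{h{\left(I{\left(12 \right)} \right)}} = - \frac{59}{- \frac{45}{2}} = \left(-59\right) \left(- \frac{2}{45}\right) = \frac{118}{45}$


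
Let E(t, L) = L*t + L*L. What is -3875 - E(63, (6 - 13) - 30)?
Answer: -2913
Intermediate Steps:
E(t, L) = L² + L*t (E(t, L) = L*t + L² = L² + L*t)
-3875 - E(63, (6 - 13) - 30) = -3875 - ((6 - 13) - 30)*(((6 - 13) - 30) + 63) = -3875 - (-7 - 30)*((-7 - 30) + 63) = -3875 - (-37)*(-37 + 63) = -3875 - (-37)*26 = -3875 - 1*(-962) = -3875 + 962 = -2913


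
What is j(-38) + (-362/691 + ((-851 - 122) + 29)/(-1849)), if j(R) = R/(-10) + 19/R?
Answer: 41992407/12776590 ≈ 3.2867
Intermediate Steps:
j(R) = 19/R - R/10 (j(R) = R*(-⅒) + 19/R = -R/10 + 19/R = 19/R - R/10)
j(-38) + (-362/691 + ((-851 - 122) + 29)/(-1849)) = (19/(-38) - ⅒*(-38)) + (-362/691 + ((-851 - 122) + 29)/(-1849)) = (19*(-1/38) + 19/5) + (-362*1/691 + (-973 + 29)*(-1/1849)) = (-½ + 19/5) + (-362/691 - 944*(-1/1849)) = 33/10 + (-362/691 + 944/1849) = 33/10 - 17034/1277659 = 41992407/12776590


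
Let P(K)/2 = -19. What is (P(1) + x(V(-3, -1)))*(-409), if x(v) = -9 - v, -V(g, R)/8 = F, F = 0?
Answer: 19223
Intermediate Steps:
P(K) = -38 (P(K) = 2*(-19) = -38)
V(g, R) = 0 (V(g, R) = -8*0 = 0)
(P(1) + x(V(-3, -1)))*(-409) = (-38 + (-9 - 1*0))*(-409) = (-38 + (-9 + 0))*(-409) = (-38 - 9)*(-409) = -47*(-409) = 19223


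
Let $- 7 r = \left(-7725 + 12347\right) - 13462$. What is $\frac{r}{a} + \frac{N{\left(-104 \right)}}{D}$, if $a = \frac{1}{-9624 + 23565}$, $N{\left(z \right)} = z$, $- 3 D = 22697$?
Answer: $\frac{2797142874864}{158879} \approx 1.7606 \cdot 10^{7}$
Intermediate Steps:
$D = - \frac{22697}{3}$ ($D = \left(- \frac{1}{3}\right) 22697 = - \frac{22697}{3} \approx -7565.7$)
$a = \frac{1}{13941} \approx 7.1731 \cdot 10^{-5}$
$r = \frac{8840}{7}$ ($r = - \frac{\left(-7725 + 12347\right) - 13462}{7} = - \frac{4622 - 13462}{7} = \left(- \frac{1}{7}\right) \left(-8840\right) = \frac{8840}{7} \approx 1262.9$)
$\frac{r}{a} + \frac{N{\left(-104 \right)}}{D} = \frac{8840 \frac{1}{\frac{1}{13941}}}{7} - \frac{104}{- \frac{22697}{3}} = \frac{8840}{7} \cdot 13941 - - \frac{312}{22697} = \frac{123238440}{7} + \frac{312}{22697} = \frac{2797142874864}{158879}$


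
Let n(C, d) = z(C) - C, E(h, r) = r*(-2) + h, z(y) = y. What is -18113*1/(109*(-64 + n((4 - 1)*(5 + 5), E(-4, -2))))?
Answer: 18113/6976 ≈ 2.5965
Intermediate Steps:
E(h, r) = h - 2*r (E(h, r) = -2*r + h = h - 2*r)
n(C, d) = 0 (n(C, d) = C - C = 0)
-18113*1/(109*(-64 + n((4 - 1)*(5 + 5), E(-4, -2)))) = -18113*1/(109*(-64 + 0)) = -18113/(109*(-64)) = -18113/(-6976) = -18113*(-1/6976) = 18113/6976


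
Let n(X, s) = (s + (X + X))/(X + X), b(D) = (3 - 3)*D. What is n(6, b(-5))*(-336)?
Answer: -336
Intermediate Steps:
b(D) = 0 (b(D) = 0*D = 0)
n(X, s) = (s + 2*X)/(2*X) (n(X, s) = (s + 2*X)/((2*X)) = (s + 2*X)*(1/(2*X)) = (s + 2*X)/(2*X))
n(6, b(-5))*(-336) = ((6 + (1/2)*0)/6)*(-336) = ((6 + 0)/6)*(-336) = ((1/6)*6)*(-336) = 1*(-336) = -336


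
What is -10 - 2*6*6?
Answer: -82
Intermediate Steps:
-10 - 2*6*6 = -10 - 12*6 = -10 - 72 = -82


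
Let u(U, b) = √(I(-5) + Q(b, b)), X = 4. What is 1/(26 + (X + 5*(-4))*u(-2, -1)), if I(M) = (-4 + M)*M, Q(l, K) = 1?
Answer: -13/5550 - 4*√46/2775 ≈ -0.012119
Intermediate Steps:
I(M) = M*(-4 + M)
u(U, b) = √46 (u(U, b) = √(-5*(-4 - 5) + 1) = √(-5*(-9) + 1) = √(45 + 1) = √46)
1/(26 + (X + 5*(-4))*u(-2, -1)) = 1/(26 + (4 + 5*(-4))*√46) = 1/(26 + (4 - 20)*√46) = 1/(26 - 16*√46)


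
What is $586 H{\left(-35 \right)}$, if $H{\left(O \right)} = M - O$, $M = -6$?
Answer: $16994$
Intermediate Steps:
$H{\left(O \right)} = -6 - O$
$586 H{\left(-35 \right)} = 586 \left(-6 - -35\right) = 586 \left(-6 + 35\right) = 586 \cdot 29 = 16994$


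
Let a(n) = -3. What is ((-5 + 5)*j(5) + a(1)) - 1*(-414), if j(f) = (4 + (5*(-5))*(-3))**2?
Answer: 411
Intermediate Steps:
j(f) = 6241 (j(f) = (4 - 25*(-3))**2 = (4 + 75)**2 = 79**2 = 6241)
((-5 + 5)*j(5) + a(1)) - 1*(-414) = ((-5 + 5)*6241 - 3) - 1*(-414) = (0*6241 - 3) + 414 = (0 - 3) + 414 = -3 + 414 = 411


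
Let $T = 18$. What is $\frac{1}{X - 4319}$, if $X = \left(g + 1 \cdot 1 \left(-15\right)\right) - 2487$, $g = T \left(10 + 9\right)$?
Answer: $- \frac{1}{6479} \approx -0.00015434$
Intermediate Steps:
$g = 342$ ($g = 18 \left(10 + 9\right) = 18 \cdot 19 = 342$)
$X = -2160$ ($X = \left(342 + 1 \cdot 1 \left(-15\right)\right) - 2487 = \left(342 + 1 \left(-15\right)\right) - 2487 = \left(342 - 15\right) - 2487 = 327 - 2487 = -2160$)
$\frac{1}{X - 4319} = \frac{1}{-2160 - 4319} = \frac{1}{-6479} = - \frac{1}{6479}$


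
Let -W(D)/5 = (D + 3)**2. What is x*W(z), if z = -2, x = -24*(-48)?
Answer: -5760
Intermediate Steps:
x = 1152
W(D) = -5*(3 + D)**2 (W(D) = -5*(D + 3)**2 = -5*(3 + D)**2)
x*W(z) = 1152*(-5*(3 - 2)**2) = 1152*(-5*1**2) = 1152*(-5*1) = 1152*(-5) = -5760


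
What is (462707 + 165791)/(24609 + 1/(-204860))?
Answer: 5598004360/219191293 ≈ 25.539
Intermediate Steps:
(462707 + 165791)/(24609 + 1/(-204860)) = 628498/(24609 - 1/204860) = 628498/(5041399739/204860) = 628498*(204860/5041399739) = 5598004360/219191293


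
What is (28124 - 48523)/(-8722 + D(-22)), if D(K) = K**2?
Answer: 20399/8238 ≈ 2.4762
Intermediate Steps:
(28124 - 48523)/(-8722 + D(-22)) = (28124 - 48523)/(-8722 + (-22)**2) = -20399/(-8722 + 484) = -20399/(-8238) = -20399*(-1/8238) = 20399/8238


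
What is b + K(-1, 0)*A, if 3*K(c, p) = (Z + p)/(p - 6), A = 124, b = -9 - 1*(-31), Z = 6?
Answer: -58/3 ≈ -19.333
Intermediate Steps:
b = 22 (b = -9 + 31 = 22)
K(c, p) = (6 + p)/(3*(-6 + p)) (K(c, p) = ((6 + p)/(p - 6))/3 = ((6 + p)/(-6 + p))/3 = (6 + p)/(3*(-6 + p)))
b + K(-1, 0)*A = 22 + ((6 + 0)/(3*(-6 + 0)))*124 = 22 + ((1/3)*6/(-6))*124 = 22 + ((1/3)*(-1/6)*6)*124 = 22 - 1/3*124 = 22 - 124/3 = -58/3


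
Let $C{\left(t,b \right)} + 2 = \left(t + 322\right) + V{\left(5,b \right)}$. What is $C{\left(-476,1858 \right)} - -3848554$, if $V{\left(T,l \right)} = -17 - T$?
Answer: $3848376$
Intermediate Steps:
$C{\left(t,b \right)} = 298 + t$ ($C{\left(t,b \right)} = -2 + \left(\left(t + 322\right) - 22\right) = -2 + \left(\left(322 + t\right) - 22\right) = -2 + \left(300 + t\right) = 298 + t$)
$C{\left(-476,1858 \right)} - -3848554 = \left(298 - 476\right) - -3848554 = -178 + 3848554 = 3848376$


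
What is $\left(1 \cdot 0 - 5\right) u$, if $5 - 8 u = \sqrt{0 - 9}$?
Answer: $- \frac{25}{8} + \frac{15 i}{8} \approx -3.125 + 1.875 i$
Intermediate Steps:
$u = \frac{5}{8} - \frac{3 i}{8}$ ($u = \frac{5}{8} - \frac{\sqrt{0 - 9}}{8} = \frac{5}{8} - \frac{\sqrt{-9}}{8} = \frac{5}{8} - \frac{3 i}{8} \approx 0.625 - 0.375 i$)
$\left(1 \cdot 0 - 5\right) u = \left(1 \cdot 0 - 5\right) \left(\frac{5}{8} - \frac{3 i}{8}\right) = \left(0 - 5\right) \left(\frac{5}{8} - \frac{3 i}{8}\right) = - 5 \left(\frac{5}{8} - \frac{3 i}{8}\right) = - \frac{25}{8} + \frac{15 i}{8}$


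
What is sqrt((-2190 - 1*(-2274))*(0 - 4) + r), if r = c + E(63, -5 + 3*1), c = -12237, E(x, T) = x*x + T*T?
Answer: 10*I*sqrt(86) ≈ 92.736*I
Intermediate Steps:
E(x, T) = T**2 + x**2 (E(x, T) = x**2 + T**2 = T**2 + x**2)
r = -8264 (r = -12237 + ((-5 + 3*1)**2 + 63**2) = -12237 + ((-5 + 3)**2 + 3969) = -12237 + ((-2)**2 + 3969) = -12237 + (4 + 3969) = -12237 + 3973 = -8264)
sqrt((-2190 - 1*(-2274))*(0 - 4) + r) = sqrt((-2190 - 1*(-2274))*(0 - 4) - 8264) = sqrt((-2190 + 2274)*(-4) - 8264) = sqrt(84*(-4) - 8264) = sqrt(-336 - 8264) = sqrt(-8600) = 10*I*sqrt(86)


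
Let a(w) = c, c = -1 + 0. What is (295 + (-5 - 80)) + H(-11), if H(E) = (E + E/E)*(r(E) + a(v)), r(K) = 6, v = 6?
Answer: 160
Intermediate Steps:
c = -1
a(w) = -1
H(E) = 5 + 5*E (H(E) = (E + E/E)*(6 - 1) = (E + 1)*5 = (1 + E)*5 = 5 + 5*E)
(295 + (-5 - 80)) + H(-11) = (295 + (-5 - 80)) + (5 + 5*(-11)) = (295 - 85) + (5 - 55) = 210 - 50 = 160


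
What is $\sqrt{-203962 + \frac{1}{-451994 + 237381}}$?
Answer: $\frac{i \sqrt{9394232680979391}}{214613} \approx 451.62 i$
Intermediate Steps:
$\sqrt{-203962 + \frac{1}{-451994 + 237381}} = \sqrt{-203962 + \frac{1}{-214613}} = \sqrt{-203962 - \frac{1}{214613}} = \sqrt{- \frac{43772896707}{214613}} = \frac{i \sqrt{9394232680979391}}{214613}$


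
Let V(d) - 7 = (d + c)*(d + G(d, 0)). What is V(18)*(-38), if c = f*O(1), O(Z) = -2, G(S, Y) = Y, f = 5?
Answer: -5738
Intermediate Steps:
c = -10 (c = 5*(-2) = -10)
V(d) = 7 + d*(-10 + d) (V(d) = 7 + (d - 10)*(d + 0) = 7 + (-10 + d)*d = 7 + d*(-10 + d))
V(18)*(-38) = (7 + 18² - 10*18)*(-38) = (7 + 324 - 180)*(-38) = 151*(-38) = -5738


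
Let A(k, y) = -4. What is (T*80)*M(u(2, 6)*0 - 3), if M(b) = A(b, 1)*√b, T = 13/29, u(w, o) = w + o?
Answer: -4160*I*√3/29 ≈ -248.46*I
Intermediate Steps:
u(w, o) = o + w
T = 13/29 (T = 13*(1/29) = 13/29 ≈ 0.44828)
M(b) = -4*√b
(T*80)*M(u(2, 6)*0 - 3) = ((13/29)*80)*(-4*√((6 + 2)*0 - 3)) = 1040*(-4*√(8*0 - 3))/29 = 1040*(-4*√(0 - 3))/29 = 1040*(-4*I*√3)/29 = -4160*I*√3/29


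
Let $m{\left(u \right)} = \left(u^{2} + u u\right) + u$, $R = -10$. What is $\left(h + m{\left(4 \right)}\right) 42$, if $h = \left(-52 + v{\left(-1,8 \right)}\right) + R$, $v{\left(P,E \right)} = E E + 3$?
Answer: $1722$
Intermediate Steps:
$v{\left(P,E \right)} = 3 + E^{2}$ ($v{\left(P,E \right)} = E^{2} + 3 = 3 + E^{2}$)
$m{\left(u \right)} = u + 2 u^{2}$ ($m{\left(u \right)} = \left(u^{2} + u^{2}\right) + u = 2 u^{2} + u = u + 2 u^{2}$)
$h = 5$ ($h = \left(-52 + \left(3 + 8^{2}\right)\right) - 10 = \left(-52 + \left(3 + 64\right)\right) - 10 = \left(-52 + 67\right) - 10 = 15 - 10 = 5$)
$\left(h + m{\left(4 \right)}\right) 42 = \left(5 + 4 \left(1 + 2 \cdot 4\right)\right) 42 = \left(5 + 4 \left(1 + 8\right)\right) 42 = \left(5 + 4 \cdot 9\right) 42 = \left(5 + 36\right) 42 = 41 \cdot 42 = 1722$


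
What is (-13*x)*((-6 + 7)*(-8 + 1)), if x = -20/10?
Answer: -182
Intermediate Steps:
x = -2 (x = -20*1/10 = -2)
(-13*x)*((-6 + 7)*(-8 + 1)) = (-13*(-2))*((-6 + 7)*(-8 + 1)) = 26*(1*(-7)) = 26*(-7) = -182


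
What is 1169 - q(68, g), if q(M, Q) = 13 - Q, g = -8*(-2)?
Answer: 1172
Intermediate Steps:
g = 16
1169 - q(68, g) = 1169 - (13 - 1*16) = 1169 - (13 - 16) = 1169 - 1*(-3) = 1169 + 3 = 1172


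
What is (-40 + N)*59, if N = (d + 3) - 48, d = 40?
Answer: -2655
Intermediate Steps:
N = -5 (N = (40 + 3) - 48 = 43 - 48 = -5)
(-40 + N)*59 = (-40 - 5)*59 = -45*59 = -2655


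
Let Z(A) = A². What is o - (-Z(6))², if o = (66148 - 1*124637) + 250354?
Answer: 190569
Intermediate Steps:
o = 191865 (o = (66148 - 124637) + 250354 = -58489 + 250354 = 191865)
o - (-Z(6))² = 191865 - (-1*6²)² = 191865 - (-1*36)² = 191865 - 1*(-36)² = 191865 - 1*1296 = 191865 - 1296 = 190569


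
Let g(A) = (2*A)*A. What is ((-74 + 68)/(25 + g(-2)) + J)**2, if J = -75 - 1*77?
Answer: 2802276/121 ≈ 23159.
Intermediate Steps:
J = -152 (J = -75 - 77 = -152)
g(A) = 2*A**2
((-74 + 68)/(25 + g(-2)) + J)**2 = ((-74 + 68)/(25 + 2*(-2)**2) - 152)**2 = (-6/(25 + 2*4) - 152)**2 = (-6/(25 + 8) - 152)**2 = (-6/33 - 152)**2 = (-6*1/33 - 152)**2 = (-2/11 - 152)**2 = (-1674/11)**2 = 2802276/121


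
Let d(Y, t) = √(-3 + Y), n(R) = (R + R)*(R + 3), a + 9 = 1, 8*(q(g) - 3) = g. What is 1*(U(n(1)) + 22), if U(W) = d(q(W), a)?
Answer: 23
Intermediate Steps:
q(g) = 3 + g/8
a = -8 (a = -9 + 1 = -8)
n(R) = 2*R*(3 + R) (n(R) = (2*R)*(3 + R) = 2*R*(3 + R))
U(W) = √2*√W/4 (U(W) = √(-3 + (3 + W/8)) = √(W/8) = √2*√W/4)
1*(U(n(1)) + 22) = 1*(√2*√(2*1*(3 + 1))/4 + 22) = 1*(√2*√(2*1*4)/4 + 22) = 1*(√2*√8/4 + 22) = 1*(√2*(2*√2)/4 + 22) = 1*(1 + 22) = 1*23 = 23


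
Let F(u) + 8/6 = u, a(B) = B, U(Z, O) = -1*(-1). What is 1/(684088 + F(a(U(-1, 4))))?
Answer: 3/2052263 ≈ 1.4618e-6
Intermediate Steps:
U(Z, O) = 1
F(u) = -4/3 + u
1/(684088 + F(a(U(-1, 4)))) = 1/(684088 + (-4/3 + 1)) = 1/(684088 - ⅓) = 1/(2052263/3) = 3/2052263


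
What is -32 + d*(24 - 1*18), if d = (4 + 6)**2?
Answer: 568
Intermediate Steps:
d = 100 (d = 10**2 = 100)
-32 + d*(24 - 1*18) = -32 + 100*(24 - 1*18) = -32 + 100*(24 - 18) = -32 + 100*6 = -32 + 600 = 568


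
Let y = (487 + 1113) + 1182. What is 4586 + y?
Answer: 7368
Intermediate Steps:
y = 2782 (y = 1600 + 1182 = 2782)
4586 + y = 4586 + 2782 = 7368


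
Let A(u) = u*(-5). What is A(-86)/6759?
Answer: 430/6759 ≈ 0.063619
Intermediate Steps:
A(u) = -5*u
A(-86)/6759 = -5*(-86)/6759 = 430*(1/6759) = 430/6759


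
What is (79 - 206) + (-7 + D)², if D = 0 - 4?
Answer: -6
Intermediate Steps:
D = -4
(79 - 206) + (-7 + D)² = (79 - 206) + (-7 - 4)² = -127 + (-11)² = -127 + 121 = -6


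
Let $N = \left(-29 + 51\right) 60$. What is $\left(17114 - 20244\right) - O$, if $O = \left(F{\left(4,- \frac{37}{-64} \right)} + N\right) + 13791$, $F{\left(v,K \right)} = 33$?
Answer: $-18274$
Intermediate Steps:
$N = 1320$ ($N = 22 \cdot 60 = 1320$)
$O = 15144$ ($O = \left(33 + 1320\right) + 13791 = 1353 + 13791 = 15144$)
$\left(17114 - 20244\right) - O = \left(17114 - 20244\right) - 15144 = -3130 - 15144 = -18274$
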